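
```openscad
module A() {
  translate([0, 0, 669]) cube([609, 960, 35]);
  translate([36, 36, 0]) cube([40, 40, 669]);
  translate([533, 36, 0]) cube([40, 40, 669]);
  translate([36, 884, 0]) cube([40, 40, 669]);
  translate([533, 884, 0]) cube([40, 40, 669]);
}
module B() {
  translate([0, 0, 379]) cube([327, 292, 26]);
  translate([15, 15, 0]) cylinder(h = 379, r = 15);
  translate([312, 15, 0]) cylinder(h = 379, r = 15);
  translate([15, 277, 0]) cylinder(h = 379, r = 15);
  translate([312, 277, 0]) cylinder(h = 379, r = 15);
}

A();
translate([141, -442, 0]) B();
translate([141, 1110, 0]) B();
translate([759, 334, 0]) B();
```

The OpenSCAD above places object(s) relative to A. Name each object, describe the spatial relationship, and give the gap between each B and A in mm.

Each stool's nearest face is 150 mm from the table's bounding box.

A is a table. B is a stool. Three stools sit around the table at the −y, +y, +x sides. The gap between each stool and the table is 150 mm.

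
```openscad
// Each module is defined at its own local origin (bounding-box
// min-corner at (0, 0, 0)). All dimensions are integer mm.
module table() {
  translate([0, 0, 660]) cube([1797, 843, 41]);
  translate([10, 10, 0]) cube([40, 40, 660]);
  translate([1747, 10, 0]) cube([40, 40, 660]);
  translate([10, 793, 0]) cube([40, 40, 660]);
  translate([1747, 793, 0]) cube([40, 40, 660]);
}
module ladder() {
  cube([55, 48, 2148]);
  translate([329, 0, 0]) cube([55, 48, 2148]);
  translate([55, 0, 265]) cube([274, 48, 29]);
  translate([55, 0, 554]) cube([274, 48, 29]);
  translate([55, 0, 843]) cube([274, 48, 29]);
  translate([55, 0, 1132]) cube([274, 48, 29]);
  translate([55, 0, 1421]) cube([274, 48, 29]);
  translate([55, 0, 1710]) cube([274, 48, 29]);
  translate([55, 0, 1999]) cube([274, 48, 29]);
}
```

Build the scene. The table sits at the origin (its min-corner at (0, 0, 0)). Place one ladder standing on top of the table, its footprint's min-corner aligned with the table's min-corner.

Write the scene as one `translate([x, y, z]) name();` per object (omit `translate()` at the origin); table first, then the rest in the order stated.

table();
translate([0, 0, 701]) ladder();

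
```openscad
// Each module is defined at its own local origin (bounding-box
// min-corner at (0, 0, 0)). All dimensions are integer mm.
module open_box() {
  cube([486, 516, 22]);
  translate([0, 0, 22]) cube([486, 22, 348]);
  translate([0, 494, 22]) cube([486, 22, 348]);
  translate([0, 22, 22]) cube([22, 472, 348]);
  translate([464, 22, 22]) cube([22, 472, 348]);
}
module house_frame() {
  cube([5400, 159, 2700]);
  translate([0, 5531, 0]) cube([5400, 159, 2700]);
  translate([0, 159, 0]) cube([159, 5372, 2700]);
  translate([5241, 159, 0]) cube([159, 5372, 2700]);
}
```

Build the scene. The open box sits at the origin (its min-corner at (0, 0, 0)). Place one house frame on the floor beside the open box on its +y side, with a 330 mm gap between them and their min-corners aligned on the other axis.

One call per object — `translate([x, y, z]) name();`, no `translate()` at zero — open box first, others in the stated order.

open_box();
translate([0, 846, 0]) house_frame();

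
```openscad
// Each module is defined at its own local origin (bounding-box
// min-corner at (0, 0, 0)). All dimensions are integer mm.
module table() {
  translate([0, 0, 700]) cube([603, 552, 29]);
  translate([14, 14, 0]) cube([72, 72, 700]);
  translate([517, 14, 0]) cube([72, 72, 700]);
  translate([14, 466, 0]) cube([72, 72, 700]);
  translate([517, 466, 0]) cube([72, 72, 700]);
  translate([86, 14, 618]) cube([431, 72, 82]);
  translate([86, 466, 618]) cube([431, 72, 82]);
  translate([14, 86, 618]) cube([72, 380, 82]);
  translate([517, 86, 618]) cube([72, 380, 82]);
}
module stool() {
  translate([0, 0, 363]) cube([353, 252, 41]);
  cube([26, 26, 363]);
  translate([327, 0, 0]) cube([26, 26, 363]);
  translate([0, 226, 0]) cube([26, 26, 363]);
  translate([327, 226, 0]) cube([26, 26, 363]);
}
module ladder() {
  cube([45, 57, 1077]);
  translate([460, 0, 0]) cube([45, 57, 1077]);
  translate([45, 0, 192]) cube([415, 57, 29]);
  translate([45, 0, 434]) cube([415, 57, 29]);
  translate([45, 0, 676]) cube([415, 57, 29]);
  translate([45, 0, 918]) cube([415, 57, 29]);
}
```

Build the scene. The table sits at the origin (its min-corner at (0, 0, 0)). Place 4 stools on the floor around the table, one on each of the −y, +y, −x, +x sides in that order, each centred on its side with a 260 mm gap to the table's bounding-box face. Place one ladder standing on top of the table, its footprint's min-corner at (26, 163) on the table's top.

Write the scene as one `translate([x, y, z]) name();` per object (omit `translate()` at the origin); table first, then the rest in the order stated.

table();
translate([125, -512, 0]) stool();
translate([125, 812, 0]) stool();
translate([-613, 150, 0]) stool();
translate([863, 150, 0]) stool();
translate([26, 163, 729]) ladder();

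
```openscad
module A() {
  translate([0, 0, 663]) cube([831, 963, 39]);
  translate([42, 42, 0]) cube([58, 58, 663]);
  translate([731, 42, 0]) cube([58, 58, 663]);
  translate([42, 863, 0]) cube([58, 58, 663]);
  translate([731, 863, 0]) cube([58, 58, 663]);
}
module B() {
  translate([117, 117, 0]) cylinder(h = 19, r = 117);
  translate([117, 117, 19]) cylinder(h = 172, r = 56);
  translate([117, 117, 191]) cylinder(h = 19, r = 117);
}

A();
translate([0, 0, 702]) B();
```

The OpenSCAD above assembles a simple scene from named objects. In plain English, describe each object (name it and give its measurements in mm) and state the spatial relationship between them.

A is a rectangular dining table. The top is 831×963×39 mm with its upper surface at z = 702 mm. It stands on four 58×58 mm square legs, each inset 42 mm from the nearest pair of top edges, running from the floor to the underside of the top.

B is a spool: two coaxial disc flanges of radius 117 mm and thickness 19 mm, joined by a core cylinder of radius 56 mm and height 172 mm. The lower flange rests on z = 0 and the three cylinders share a vertical axis.

The spool is on top of the table.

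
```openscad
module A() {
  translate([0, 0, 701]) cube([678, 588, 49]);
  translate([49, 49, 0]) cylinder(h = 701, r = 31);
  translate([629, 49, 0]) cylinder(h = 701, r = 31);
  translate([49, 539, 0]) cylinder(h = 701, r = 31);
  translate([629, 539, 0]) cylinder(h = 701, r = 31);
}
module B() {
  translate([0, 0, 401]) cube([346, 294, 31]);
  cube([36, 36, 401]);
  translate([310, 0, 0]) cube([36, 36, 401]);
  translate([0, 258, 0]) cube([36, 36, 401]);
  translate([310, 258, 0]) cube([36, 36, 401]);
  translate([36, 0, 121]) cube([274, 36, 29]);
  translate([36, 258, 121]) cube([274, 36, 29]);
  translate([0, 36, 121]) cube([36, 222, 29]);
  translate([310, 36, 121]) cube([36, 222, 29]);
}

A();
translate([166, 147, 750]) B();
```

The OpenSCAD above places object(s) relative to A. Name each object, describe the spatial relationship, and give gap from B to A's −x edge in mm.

The stool's min-x is at 166; the table's min-x is 0; gap = 166 mm.

A is a table. B is a stool. The stool is on top of the table, centred. The gap from the stool to the table's −x edge is 166 mm.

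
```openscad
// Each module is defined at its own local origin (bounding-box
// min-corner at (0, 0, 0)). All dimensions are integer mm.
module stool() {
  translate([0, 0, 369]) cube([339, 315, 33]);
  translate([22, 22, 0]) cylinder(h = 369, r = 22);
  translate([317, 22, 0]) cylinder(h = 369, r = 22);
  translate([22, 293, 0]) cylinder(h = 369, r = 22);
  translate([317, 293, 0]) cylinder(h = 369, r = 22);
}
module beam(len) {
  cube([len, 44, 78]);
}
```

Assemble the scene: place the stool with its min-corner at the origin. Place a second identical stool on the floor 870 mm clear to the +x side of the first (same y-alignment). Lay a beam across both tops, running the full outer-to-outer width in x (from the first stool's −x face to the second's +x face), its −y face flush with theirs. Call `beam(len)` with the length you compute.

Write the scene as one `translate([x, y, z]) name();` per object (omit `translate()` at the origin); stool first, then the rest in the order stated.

stool();
translate([1209, 0, 0]) stool();
translate([0, 0, 402]) beam(1548);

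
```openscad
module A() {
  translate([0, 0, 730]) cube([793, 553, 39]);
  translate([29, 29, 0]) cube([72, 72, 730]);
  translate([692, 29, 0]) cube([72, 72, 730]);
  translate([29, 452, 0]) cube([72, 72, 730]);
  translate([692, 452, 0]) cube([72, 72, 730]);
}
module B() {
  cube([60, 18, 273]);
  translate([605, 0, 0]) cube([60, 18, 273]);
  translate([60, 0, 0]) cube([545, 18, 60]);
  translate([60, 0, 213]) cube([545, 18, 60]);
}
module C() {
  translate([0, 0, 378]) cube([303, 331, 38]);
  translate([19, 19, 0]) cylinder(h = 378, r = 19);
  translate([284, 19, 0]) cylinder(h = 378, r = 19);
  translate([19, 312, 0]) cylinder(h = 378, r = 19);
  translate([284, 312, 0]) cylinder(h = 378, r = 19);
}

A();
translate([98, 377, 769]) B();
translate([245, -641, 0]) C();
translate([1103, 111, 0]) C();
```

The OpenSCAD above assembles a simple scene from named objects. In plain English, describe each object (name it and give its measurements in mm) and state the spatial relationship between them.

A is a table with a 793×553 mm rectangular top, 39 mm thick, top surface at z = 769 mm, supported by four 72×72 mm square legs, each inset 29 mm from the nearest pair of top edges, running from the floor.

B is a picture frame with a 545×153 mm rectangular opening (x by z) and a uniform 60 mm border on every side. Frame depth is 18 mm along y. It is built from two vertical stiles running the full outside height and two horizontal rails spanning the gap between the stiles.

C is a four-legged stool. The seat is 303×331 mm, 38 mm thick, top at z = 416 mm. It stands on four round legs, each 38 mm in diameter, from z = 0 to the seat underside, each leg's axis is inset half a diameter from the nearest pair of seat edges (so the leg's bounding box is flush with the corner).

The picture frame is on top of the table. Two stools sit around the table at the −y, +x sides.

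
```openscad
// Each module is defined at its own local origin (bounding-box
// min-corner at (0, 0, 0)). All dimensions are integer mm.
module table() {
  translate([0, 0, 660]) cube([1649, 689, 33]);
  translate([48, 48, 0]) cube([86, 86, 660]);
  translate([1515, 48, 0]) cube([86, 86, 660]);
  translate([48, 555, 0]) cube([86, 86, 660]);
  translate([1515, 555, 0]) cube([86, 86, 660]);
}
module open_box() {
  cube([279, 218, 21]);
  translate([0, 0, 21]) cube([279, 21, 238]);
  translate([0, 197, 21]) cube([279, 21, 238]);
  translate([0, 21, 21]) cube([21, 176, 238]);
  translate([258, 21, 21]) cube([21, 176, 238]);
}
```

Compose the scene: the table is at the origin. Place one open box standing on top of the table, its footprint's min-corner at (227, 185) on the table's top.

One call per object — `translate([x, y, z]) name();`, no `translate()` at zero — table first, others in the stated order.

table();
translate([227, 185, 693]) open_box();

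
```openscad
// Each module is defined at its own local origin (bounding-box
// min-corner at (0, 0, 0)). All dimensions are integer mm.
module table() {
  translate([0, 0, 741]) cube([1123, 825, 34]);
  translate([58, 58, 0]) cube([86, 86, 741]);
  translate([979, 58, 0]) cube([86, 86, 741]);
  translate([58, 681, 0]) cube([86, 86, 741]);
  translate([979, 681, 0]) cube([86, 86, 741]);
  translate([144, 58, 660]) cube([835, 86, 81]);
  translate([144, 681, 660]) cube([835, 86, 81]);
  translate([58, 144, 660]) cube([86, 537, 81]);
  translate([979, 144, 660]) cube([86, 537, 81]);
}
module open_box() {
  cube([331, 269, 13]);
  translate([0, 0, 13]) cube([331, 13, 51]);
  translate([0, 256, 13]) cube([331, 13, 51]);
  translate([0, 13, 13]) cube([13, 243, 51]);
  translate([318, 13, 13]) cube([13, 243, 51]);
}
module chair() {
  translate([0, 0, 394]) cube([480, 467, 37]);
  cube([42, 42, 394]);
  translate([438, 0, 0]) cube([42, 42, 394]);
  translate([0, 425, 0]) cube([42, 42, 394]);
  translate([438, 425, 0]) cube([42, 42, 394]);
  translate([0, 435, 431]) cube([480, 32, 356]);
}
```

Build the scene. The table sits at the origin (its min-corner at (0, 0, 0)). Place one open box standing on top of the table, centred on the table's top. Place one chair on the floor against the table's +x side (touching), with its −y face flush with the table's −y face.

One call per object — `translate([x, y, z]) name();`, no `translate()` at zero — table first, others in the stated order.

table();
translate([396, 278, 775]) open_box();
translate([1123, 0, 0]) chair();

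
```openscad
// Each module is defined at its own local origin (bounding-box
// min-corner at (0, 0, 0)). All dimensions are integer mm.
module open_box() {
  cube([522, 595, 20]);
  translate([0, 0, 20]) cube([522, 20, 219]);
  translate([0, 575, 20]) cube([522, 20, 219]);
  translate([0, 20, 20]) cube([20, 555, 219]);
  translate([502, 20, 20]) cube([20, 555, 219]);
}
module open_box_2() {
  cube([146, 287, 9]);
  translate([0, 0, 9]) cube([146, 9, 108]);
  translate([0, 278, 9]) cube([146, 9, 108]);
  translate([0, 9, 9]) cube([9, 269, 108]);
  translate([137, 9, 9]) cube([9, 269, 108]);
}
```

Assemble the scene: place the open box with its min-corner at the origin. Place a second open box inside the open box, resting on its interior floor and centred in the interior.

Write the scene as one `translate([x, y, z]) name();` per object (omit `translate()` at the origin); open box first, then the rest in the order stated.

open_box();
translate([188, 154, 20]) open_box_2();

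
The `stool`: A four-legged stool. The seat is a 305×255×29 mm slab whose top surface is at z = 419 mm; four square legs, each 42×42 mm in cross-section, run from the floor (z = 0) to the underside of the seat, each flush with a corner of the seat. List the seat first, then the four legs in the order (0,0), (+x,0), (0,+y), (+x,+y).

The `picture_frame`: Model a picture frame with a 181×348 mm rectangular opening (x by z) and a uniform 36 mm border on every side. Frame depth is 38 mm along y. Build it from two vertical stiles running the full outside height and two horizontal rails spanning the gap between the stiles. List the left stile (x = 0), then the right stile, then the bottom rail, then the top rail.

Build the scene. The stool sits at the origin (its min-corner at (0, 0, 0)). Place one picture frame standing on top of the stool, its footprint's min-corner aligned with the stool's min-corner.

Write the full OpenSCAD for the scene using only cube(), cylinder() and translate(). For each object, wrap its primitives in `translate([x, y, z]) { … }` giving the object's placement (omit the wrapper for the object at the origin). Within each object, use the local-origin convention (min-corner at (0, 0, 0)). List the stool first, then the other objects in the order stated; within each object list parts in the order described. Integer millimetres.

translate([0, 0, 390]) cube([305, 255, 29]);
cube([42, 42, 390]);
translate([263, 0, 0]) cube([42, 42, 390]);
translate([0, 213, 0]) cube([42, 42, 390]);
translate([263, 213, 0]) cube([42, 42, 390]);
translate([0, 0, 419]) {
  cube([36, 38, 420]);
  translate([217, 0, 0]) cube([36, 38, 420]);
  translate([36, 0, 0]) cube([181, 38, 36]);
  translate([36, 0, 384]) cube([181, 38, 36]);
}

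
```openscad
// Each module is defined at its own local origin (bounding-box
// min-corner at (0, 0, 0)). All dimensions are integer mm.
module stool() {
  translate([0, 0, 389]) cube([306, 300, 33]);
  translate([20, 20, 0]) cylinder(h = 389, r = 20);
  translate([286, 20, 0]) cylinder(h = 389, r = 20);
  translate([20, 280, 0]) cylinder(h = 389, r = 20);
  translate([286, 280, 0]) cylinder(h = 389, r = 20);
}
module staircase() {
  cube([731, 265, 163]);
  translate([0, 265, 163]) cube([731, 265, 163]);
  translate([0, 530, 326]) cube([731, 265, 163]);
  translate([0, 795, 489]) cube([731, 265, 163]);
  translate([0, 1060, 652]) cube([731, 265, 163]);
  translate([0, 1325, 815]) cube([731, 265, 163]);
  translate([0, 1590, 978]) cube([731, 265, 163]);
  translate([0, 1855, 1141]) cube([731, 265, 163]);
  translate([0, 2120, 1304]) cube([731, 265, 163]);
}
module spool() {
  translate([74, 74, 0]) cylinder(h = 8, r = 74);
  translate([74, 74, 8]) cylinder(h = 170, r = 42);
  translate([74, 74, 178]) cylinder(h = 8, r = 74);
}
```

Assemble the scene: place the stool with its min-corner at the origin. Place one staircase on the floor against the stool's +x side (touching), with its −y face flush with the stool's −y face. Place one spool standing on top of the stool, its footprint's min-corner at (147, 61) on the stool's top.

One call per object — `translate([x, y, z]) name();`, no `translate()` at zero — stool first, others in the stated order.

stool();
translate([306, 0, 0]) staircase();
translate([147, 61, 422]) spool();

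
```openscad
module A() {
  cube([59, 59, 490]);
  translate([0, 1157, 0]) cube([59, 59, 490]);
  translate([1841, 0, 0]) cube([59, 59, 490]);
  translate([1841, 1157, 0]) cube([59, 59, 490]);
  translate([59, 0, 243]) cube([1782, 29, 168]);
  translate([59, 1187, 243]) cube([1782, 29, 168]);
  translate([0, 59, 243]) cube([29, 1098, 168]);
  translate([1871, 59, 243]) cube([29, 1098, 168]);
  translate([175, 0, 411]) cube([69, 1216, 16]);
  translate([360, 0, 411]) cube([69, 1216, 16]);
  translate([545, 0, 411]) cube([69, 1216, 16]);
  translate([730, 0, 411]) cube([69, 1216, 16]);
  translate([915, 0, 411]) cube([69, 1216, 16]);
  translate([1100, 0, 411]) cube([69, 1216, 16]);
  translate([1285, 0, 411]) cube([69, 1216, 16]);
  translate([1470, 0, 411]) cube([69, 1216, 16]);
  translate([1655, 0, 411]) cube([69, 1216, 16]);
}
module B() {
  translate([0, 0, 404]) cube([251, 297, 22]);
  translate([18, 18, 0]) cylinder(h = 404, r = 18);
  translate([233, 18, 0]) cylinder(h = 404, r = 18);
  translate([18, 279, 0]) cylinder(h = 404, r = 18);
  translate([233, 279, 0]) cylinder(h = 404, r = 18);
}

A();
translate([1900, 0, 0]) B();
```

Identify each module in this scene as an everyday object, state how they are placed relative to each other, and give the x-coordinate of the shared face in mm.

A is a bed frame. B is a stool. The stool is against the bed frame's +x side, with their −y faces flush. The x-coordinate of the shared face is 1900 mm.

The bed frame's +x face and the stool's −x face are both at x = 1900 mm.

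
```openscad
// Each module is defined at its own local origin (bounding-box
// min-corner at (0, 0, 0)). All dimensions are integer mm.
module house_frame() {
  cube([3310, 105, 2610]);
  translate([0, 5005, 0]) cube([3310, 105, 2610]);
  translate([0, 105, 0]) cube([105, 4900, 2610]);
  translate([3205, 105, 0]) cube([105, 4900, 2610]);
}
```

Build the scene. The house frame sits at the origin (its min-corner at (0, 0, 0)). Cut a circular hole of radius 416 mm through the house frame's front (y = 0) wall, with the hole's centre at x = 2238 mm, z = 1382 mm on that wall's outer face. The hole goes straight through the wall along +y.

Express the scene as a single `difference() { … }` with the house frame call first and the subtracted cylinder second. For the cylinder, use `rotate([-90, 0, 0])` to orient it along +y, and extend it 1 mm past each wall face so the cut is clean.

difference() {
  house_frame();
  translate([2238, -1, 1382]) rotate([-90, 0, 0]) cylinder(h = 107, r = 416);
}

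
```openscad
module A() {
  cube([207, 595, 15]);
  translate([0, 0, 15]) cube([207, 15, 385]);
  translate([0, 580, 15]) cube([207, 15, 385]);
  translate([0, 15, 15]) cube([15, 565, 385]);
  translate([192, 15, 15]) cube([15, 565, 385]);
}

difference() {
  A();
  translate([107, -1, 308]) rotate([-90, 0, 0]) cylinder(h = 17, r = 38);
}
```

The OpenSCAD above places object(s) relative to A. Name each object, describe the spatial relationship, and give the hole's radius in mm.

A is an open box. The open box has a circular hole through its front wall. The hole's radius is 38 mm.

The subtracted cylinder has r = 38 mm.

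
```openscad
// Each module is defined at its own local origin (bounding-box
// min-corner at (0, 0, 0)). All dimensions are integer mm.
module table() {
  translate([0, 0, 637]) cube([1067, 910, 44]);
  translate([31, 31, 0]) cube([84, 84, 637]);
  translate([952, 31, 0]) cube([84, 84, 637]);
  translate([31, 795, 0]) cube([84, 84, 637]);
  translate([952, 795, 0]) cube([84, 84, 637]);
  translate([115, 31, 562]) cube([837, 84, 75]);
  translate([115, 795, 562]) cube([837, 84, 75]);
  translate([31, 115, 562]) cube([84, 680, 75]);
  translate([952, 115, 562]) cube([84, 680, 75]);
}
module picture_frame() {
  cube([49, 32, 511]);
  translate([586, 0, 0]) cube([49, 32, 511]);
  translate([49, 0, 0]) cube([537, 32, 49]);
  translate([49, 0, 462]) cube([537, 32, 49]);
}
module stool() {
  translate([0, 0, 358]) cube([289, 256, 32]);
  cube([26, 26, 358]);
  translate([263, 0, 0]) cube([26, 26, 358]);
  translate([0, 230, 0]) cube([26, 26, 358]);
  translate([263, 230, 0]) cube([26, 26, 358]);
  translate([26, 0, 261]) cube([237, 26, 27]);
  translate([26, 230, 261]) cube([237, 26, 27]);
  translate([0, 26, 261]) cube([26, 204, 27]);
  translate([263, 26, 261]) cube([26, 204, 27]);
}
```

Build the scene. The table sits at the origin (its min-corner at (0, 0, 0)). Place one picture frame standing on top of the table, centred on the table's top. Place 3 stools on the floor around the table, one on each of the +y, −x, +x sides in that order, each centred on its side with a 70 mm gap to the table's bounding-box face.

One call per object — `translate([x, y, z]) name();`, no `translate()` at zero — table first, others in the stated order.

table();
translate([216, 439, 681]) picture_frame();
translate([389, 980, 0]) stool();
translate([-359, 327, 0]) stool();
translate([1137, 327, 0]) stool();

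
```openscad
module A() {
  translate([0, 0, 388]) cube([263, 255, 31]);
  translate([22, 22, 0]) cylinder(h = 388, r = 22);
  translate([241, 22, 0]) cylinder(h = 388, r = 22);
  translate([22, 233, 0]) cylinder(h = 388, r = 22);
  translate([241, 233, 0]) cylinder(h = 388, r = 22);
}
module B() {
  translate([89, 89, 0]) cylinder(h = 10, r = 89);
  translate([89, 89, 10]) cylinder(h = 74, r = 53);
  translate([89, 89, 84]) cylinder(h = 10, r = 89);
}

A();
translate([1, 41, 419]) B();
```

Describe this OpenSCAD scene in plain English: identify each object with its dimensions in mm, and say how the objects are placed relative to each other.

A is a simple wooden stool: a rectangular seat 263 mm (x) by 255 mm (y), 31 mm thick, top face at z = 419 mm, on four round legs, each 44 mm in diameter. The legs rest on z = 0, each leg's axis is inset half a diameter from the nearest pair of seat edges (so the leg's bounding box is flush with the corner).

B is a spool: two coaxial disc flanges of radius 89 mm and thickness 10 mm, joined by a core cylinder of radius 53 mm and height 74 mm. The lower flange rests on z = 0 and the three cylinders share a vertical axis.

The spool is on top of the stool.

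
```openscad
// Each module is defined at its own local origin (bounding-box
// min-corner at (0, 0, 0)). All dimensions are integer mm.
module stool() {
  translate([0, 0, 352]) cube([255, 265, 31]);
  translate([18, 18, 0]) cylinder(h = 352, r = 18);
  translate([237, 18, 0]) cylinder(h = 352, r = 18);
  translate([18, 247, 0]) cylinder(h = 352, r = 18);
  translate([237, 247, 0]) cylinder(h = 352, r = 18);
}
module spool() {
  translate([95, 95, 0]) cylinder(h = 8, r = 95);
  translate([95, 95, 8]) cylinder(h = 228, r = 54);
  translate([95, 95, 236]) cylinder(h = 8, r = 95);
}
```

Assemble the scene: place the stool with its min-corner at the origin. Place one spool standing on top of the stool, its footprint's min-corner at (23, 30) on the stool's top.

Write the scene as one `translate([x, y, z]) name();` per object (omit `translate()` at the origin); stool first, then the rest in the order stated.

stool();
translate([23, 30, 383]) spool();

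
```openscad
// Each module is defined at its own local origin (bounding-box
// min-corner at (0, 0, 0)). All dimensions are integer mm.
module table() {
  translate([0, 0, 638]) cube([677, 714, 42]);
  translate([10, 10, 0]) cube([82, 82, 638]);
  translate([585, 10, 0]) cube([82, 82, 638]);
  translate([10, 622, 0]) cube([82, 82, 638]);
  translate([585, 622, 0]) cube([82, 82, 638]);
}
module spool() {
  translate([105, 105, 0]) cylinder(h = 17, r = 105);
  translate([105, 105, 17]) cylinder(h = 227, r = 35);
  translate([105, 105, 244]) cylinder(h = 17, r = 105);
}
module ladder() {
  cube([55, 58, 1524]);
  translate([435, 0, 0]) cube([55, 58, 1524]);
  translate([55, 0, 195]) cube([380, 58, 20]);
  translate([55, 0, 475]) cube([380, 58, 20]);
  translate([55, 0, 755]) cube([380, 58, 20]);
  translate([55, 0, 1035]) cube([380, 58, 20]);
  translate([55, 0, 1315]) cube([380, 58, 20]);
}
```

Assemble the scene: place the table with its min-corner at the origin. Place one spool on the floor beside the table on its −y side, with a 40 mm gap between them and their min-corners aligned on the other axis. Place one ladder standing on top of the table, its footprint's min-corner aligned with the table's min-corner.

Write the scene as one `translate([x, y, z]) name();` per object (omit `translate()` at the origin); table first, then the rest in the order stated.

table();
translate([0, -250, 0]) spool();
translate([0, 0, 680]) ladder();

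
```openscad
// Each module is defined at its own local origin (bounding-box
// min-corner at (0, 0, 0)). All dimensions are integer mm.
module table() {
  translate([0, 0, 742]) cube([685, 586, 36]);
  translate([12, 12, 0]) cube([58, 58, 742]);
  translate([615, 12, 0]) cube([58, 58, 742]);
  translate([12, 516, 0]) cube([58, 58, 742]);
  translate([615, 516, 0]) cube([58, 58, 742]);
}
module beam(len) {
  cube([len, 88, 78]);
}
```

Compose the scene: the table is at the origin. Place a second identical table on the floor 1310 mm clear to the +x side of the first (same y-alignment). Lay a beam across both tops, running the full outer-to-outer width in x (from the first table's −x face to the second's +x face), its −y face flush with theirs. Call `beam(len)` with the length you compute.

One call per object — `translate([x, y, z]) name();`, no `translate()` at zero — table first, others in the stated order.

table();
translate([1995, 0, 0]) table();
translate([0, 0, 778]) beam(2680);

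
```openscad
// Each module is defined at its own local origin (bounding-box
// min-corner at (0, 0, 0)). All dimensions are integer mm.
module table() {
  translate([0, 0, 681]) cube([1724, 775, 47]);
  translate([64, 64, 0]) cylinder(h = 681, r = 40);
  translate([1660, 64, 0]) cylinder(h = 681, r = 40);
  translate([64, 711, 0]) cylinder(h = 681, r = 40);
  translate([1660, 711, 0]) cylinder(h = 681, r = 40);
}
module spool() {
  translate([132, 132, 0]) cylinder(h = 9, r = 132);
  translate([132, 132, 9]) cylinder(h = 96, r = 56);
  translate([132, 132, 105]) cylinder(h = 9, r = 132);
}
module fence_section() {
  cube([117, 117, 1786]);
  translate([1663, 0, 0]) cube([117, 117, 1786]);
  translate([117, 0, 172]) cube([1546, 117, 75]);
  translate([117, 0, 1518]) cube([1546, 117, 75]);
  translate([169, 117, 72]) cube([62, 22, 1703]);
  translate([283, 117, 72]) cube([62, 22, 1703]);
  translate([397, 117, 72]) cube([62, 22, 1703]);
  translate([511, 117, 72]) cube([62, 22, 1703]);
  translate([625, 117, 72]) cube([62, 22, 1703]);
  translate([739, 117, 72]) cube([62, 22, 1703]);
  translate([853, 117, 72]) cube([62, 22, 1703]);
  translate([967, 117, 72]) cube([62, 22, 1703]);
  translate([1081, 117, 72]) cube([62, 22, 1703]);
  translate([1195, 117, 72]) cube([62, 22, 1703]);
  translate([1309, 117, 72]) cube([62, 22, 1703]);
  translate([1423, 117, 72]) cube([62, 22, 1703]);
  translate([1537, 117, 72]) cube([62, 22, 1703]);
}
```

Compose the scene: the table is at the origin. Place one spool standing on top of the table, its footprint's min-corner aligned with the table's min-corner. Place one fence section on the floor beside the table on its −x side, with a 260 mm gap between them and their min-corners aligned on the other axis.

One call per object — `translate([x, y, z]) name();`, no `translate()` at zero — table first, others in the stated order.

table();
translate([0, 0, 728]) spool();
translate([-2040, 0, 0]) fence_section();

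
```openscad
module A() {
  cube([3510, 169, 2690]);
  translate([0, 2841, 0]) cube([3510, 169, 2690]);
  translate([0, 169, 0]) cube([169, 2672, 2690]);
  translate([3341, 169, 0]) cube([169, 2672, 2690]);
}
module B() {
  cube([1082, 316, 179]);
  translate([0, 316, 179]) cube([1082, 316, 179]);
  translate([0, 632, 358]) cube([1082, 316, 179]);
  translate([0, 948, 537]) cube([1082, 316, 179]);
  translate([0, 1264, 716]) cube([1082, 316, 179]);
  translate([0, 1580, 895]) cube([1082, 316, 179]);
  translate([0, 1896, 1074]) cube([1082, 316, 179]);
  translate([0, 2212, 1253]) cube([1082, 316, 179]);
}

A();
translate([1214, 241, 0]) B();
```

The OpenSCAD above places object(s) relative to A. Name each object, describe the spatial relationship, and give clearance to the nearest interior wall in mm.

A is a house frame. B is a staircase. The staircase sits inside the house frame, centred. The clearance to the nearest interior wall is 72 mm.

Clearances: x = 1045, y = 72; minimum 72 mm.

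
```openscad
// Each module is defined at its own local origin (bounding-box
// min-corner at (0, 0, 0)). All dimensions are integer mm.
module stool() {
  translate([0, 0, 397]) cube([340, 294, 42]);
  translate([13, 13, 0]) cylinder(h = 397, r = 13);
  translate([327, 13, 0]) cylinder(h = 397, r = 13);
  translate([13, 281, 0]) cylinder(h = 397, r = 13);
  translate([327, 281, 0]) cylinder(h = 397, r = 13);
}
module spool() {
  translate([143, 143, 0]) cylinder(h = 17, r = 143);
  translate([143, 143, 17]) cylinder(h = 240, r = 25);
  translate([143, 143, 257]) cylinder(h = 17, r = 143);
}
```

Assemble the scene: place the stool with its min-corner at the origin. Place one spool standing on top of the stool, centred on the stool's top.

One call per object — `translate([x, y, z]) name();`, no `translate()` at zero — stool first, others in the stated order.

stool();
translate([27, 4, 439]) spool();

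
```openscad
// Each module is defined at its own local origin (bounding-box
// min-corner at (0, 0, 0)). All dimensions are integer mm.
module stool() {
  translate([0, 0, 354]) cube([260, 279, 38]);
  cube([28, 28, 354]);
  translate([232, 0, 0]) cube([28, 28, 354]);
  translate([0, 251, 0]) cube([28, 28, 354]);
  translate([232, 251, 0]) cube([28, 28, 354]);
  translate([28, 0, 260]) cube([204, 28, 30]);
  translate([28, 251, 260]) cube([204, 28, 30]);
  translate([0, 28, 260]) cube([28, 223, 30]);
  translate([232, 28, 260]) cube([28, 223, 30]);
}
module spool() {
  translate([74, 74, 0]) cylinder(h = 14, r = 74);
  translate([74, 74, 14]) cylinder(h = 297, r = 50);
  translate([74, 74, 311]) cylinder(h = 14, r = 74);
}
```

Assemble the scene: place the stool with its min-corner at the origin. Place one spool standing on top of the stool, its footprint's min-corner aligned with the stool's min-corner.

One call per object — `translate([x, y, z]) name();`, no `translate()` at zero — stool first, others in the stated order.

stool();
translate([0, 0, 392]) spool();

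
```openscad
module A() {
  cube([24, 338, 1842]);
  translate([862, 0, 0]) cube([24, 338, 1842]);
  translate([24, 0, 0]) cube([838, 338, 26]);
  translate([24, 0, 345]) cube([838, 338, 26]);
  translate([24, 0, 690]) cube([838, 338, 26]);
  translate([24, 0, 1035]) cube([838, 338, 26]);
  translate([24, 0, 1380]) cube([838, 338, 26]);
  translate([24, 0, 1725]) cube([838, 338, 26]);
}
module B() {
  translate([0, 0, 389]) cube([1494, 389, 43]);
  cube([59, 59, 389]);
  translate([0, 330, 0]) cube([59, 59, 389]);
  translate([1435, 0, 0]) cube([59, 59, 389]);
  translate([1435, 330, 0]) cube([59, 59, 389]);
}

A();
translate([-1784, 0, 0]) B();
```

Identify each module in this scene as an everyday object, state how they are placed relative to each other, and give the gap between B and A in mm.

The bench's nearest face is 290 mm from the bookshelf's −x face.

A is a bookshelf. B is a bench. The bench is on the floor beside the bookshelf on its −x side. The gap between the bench and the bookshelf is 290 mm.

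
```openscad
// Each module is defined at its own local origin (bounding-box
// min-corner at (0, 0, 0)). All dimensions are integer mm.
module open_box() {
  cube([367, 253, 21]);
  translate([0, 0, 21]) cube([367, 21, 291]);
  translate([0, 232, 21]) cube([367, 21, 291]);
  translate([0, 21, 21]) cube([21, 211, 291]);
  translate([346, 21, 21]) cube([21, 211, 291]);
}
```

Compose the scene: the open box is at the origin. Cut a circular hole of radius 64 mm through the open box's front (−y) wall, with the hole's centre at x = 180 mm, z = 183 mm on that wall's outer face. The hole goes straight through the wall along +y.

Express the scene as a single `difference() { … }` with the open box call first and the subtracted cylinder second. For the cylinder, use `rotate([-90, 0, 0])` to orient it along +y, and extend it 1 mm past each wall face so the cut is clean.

difference() {
  open_box();
  translate([180, -1, 183]) rotate([-90, 0, 0]) cylinder(h = 23, r = 64);
}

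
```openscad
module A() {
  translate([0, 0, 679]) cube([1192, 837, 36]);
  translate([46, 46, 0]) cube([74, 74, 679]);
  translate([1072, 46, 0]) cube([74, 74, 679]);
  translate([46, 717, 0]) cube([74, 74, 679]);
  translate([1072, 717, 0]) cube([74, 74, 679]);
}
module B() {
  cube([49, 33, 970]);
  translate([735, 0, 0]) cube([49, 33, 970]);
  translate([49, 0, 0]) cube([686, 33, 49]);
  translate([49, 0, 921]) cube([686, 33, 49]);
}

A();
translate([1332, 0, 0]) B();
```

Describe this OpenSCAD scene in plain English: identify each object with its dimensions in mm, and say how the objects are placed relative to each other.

A is a table: top 1192 mm (x) × 837 mm (y), 36 mm thick, upper face at z = 715 mm, on four 74×74 mm square legs, each inset 46 mm from the nearest pair of top edges, running from z = 0 to the bottom of the top.

B is a rectangular picture frame lying in the x–z plane (depth along y). The opening is 686 mm wide (x) by 872 mm tall (z), surrounded by a border 49 mm wide on all four sides. The frame is 33 mm deep and is made of two full-height vertical stiles with two horizontal rails fitted between them.

The picture frame is on the floor beside the table on its +x side.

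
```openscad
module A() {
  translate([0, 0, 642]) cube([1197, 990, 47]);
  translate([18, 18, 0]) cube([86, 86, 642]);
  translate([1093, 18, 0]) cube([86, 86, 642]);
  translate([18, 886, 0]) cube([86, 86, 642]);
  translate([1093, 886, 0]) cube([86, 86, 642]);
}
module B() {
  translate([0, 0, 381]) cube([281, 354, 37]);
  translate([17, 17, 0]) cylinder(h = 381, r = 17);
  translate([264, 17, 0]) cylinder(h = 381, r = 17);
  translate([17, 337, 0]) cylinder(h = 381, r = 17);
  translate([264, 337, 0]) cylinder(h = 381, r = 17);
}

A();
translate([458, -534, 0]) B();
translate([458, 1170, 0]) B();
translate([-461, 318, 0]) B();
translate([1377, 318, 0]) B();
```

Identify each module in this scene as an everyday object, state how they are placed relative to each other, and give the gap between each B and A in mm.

A is a table. B is a stool. Four stools sit around the table at the −y, +y, −x, +x sides. The gap between each stool and the table is 180 mm.

Each stool's nearest face is 180 mm from the table's bounding box.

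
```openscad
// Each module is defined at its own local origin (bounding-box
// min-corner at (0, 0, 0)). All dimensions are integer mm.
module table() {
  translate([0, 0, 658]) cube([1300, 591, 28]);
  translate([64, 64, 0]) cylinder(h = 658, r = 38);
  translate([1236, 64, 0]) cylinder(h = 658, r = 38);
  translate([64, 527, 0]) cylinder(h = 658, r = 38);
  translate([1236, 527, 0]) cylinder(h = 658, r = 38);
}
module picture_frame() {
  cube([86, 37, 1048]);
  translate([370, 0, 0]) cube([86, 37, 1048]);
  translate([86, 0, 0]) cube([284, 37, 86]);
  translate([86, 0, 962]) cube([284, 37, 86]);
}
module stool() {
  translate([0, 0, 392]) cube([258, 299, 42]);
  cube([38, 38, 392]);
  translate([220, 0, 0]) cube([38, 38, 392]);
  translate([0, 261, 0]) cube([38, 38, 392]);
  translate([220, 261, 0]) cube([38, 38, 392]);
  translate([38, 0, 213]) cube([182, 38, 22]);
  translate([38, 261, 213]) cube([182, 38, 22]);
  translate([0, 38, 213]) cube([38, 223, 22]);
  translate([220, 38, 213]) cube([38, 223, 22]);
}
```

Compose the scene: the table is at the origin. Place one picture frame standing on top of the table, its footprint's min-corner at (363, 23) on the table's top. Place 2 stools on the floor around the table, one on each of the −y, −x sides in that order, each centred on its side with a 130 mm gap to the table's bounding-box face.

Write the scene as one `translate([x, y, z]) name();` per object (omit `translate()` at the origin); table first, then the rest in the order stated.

table();
translate([363, 23, 686]) picture_frame();
translate([521, -429, 0]) stool();
translate([-388, 146, 0]) stool();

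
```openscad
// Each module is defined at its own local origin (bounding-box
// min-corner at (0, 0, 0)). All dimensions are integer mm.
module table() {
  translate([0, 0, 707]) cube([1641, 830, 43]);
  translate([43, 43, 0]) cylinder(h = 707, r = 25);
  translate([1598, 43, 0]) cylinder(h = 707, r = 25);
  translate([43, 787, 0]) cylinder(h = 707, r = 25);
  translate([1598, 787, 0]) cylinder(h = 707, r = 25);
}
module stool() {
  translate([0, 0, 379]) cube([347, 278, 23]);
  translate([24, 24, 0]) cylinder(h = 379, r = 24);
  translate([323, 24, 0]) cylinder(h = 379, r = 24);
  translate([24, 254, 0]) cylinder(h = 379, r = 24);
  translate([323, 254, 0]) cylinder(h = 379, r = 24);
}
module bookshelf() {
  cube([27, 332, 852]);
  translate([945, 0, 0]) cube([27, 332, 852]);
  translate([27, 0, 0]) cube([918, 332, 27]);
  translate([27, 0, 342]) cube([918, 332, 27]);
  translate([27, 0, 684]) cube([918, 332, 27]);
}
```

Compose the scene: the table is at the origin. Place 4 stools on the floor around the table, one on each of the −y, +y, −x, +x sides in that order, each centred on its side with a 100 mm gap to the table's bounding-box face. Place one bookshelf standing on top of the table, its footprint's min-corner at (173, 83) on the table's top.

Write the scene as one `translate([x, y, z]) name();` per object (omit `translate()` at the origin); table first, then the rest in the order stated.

table();
translate([647, -378, 0]) stool();
translate([647, 930, 0]) stool();
translate([-447, 276, 0]) stool();
translate([1741, 276, 0]) stool();
translate([173, 83, 750]) bookshelf();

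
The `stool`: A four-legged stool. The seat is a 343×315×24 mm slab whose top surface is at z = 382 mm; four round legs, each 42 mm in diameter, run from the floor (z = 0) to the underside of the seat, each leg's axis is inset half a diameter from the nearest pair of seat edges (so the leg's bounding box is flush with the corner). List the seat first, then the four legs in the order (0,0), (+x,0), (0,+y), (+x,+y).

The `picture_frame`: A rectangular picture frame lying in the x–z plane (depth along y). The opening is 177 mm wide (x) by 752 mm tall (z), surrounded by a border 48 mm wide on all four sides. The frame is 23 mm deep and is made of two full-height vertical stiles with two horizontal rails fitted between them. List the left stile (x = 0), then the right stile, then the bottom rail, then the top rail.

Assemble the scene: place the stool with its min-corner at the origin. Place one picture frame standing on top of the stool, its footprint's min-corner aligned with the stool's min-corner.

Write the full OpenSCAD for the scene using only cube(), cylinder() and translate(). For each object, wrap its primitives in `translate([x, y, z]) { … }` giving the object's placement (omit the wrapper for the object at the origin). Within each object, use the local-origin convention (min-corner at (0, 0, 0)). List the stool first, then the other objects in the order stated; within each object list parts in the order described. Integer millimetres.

translate([0, 0, 358]) cube([343, 315, 24]);
translate([21, 21, 0]) cylinder(h = 358, r = 21);
translate([322, 21, 0]) cylinder(h = 358, r = 21);
translate([21, 294, 0]) cylinder(h = 358, r = 21);
translate([322, 294, 0]) cylinder(h = 358, r = 21);
translate([0, 0, 382]) {
  cube([48, 23, 848]);
  translate([225, 0, 0]) cube([48, 23, 848]);
  translate([48, 0, 0]) cube([177, 23, 48]);
  translate([48, 0, 800]) cube([177, 23, 48]);
}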